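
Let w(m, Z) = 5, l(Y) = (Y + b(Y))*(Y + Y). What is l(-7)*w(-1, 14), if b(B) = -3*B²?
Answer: 10780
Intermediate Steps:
l(Y) = 2*Y*(Y - 3*Y²) (l(Y) = (Y - 3*Y²)*(Y + Y) = (Y - 3*Y²)*(2*Y) = 2*Y*(Y - 3*Y²))
l(-7)*w(-1, 14) = ((-7)²*(2 - 6*(-7)))*5 = (49*(2 + 42))*5 = (49*44)*5 = 2156*5 = 10780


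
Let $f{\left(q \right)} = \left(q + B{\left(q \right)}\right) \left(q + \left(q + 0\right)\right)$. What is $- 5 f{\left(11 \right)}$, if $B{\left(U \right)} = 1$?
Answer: $-1320$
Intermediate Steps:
$f{\left(q \right)} = 2 q \left(1 + q\right)$ ($f{\left(q \right)} = \left(q + 1\right) \left(q + \left(q + 0\right)\right) = \left(1 + q\right) \left(q + q\right) = \left(1 + q\right) 2 q = 2 q \left(1 + q\right)$)
$- 5 f{\left(11 \right)} = - 5 \cdot 2 \cdot 11 \left(1 + 11\right) = - 5 \cdot 2 \cdot 11 \cdot 12 = \left(-5\right) 264 = -1320$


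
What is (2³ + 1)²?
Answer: 81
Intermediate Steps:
(2³ + 1)² = (8 + 1)² = 9² = 81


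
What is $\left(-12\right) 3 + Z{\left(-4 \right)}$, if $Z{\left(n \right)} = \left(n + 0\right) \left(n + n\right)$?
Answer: $-4$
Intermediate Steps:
$Z{\left(n \right)} = 2 n^{2}$ ($Z{\left(n \right)} = n 2 n = 2 n^{2}$)
$\left(-12\right) 3 + Z{\left(-4 \right)} = \left(-12\right) 3 + 2 \left(-4\right)^{2} = -36 + 2 \cdot 16 = -36 + 32 = -4$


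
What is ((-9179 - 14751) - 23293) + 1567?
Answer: -45656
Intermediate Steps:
((-9179 - 14751) - 23293) + 1567 = (-23930 - 23293) + 1567 = -47223 + 1567 = -45656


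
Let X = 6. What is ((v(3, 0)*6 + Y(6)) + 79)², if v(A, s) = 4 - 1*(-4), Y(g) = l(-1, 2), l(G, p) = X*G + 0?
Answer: 14641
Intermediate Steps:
l(G, p) = 6*G (l(G, p) = 6*G + 0 = 6*G)
Y(g) = -6 (Y(g) = 6*(-1) = -6)
v(A, s) = 8 (v(A, s) = 4 + 4 = 8)
((v(3, 0)*6 + Y(6)) + 79)² = ((8*6 - 6) + 79)² = ((48 - 6) + 79)² = (42 + 79)² = 121² = 14641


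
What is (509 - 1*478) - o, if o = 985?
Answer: -954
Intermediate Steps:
(509 - 1*478) - o = (509 - 1*478) - 1*985 = (509 - 478) - 985 = 31 - 985 = -954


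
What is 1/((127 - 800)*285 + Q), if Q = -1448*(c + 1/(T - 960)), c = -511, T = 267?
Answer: 693/379850687 ≈ 1.8244e-6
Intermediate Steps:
Q = 512771552/693 (Q = -1448*(-511 + 1/(267 - 960)) = -1448*(-511 + 1/(-693)) = -1448*(-511 - 1/693) = -1448*(-354124/693) = 512771552/693 ≈ 7.3993e+5)
1/((127 - 800)*285 + Q) = 1/((127 - 800)*285 + 512771552/693) = 1/(-673*285 + 512771552/693) = 1/(-191805 + 512771552/693) = 1/(379850687/693) = 693/379850687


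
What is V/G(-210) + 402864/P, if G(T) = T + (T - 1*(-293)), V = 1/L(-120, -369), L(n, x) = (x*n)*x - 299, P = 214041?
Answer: 278665274117891/148054415192711 ≈ 1.8822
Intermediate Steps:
L(n, x) = -299 + n*x² (L(n, x) = (n*x)*x - 299 = n*x² - 299 = -299 + n*x²)
V = -1/16339619 (V = 1/(-299 - 120*(-369)²) = 1/(-299 - 120*136161) = 1/(-299 - 16339320) = 1/(-16339619) = -1/16339619 ≈ -6.1201e-8)
G(T) = 293 + 2*T (G(T) = T + (T + 293) = T + (293 + T) = 293 + 2*T)
V/G(-210) + 402864/P = -1/(16339619*(293 + 2*(-210))) + 402864/214041 = -1/(16339619*(293 - 420)) + 402864*(1/214041) = -1/16339619/(-127) + 134288/71347 = -1/16339619*(-1/127) + 134288/71347 = 1/2075131613 + 134288/71347 = 278665274117891/148054415192711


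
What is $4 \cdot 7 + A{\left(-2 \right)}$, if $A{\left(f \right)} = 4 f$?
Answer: $20$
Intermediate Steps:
$4 \cdot 7 + A{\left(-2 \right)} = 4 \cdot 7 + 4 \left(-2\right) = 28 - 8 = 20$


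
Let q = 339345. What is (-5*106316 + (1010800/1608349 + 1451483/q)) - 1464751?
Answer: -1089565219441577488/545785191405 ≈ -1.9963e+6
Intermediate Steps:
(-5*106316 + (1010800/1608349 + 1451483/q)) - 1464751 = (-5*106316 + (1010800/1608349 + 1451483/339345)) - 1464751 = (-531580 + (1010800*(1/1608349) + 1451483*(1/339345))) - 1464751 = (-531580 + (1010800/1608349 + 1451483/339345)) - 1464751 = (-531580 + 2677501157567/545785191405) - 1464751 = -290125814545912333/545785191405 - 1464751 = -1089565219441577488/545785191405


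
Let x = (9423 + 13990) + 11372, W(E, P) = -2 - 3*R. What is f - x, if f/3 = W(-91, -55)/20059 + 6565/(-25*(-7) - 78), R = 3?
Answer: -67286915751/1945723 ≈ -34582.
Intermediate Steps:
W(E, P) = -11 (W(E, P) = -2 - 3*3 = -2 - 9 = -11)
x = 34785 (x = 23413 + 11372 = 34785)
f = 395058804/1945723 (f = 3*(-11/20059 + 6565/(-25*(-7) - 78)) = 3*(-11*1/20059 + 6565/(175 - 78)) = 3*(-11/20059 + 6565/97) = 3*(131686268/1945723) = 395058804/1945723 ≈ 203.04)
f - x = 395058804/1945723 - 1*34785 = 395058804/1945723 - 34785 = -67286915751/1945723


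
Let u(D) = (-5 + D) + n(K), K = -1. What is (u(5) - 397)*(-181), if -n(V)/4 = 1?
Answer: 72581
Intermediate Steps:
n(V) = -4 (n(V) = -4*1 = -4)
u(D) = -9 + D (u(D) = (-5 + D) - 4 = -9 + D)
(u(5) - 397)*(-181) = ((-9 + 5) - 397)*(-181) = (-4 - 397)*(-181) = -401*(-181) = 72581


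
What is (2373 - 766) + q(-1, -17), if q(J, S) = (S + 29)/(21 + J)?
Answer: 8038/5 ≈ 1607.6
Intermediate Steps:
q(J, S) = (29 + S)/(21 + J)
(2373 - 766) + q(-1, -17) = (2373 - 766) + (29 - 17)/(21 - 1) = 1607 + 12/20 = 1607 + (1/20)*12 = 1607 + ⅗ = 8038/5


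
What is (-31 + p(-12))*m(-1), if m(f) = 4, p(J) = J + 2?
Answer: -164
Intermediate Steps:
p(J) = 2 + J
(-31 + p(-12))*m(-1) = (-31 + (2 - 12))*4 = (-31 - 10)*4 = -41*4 = -164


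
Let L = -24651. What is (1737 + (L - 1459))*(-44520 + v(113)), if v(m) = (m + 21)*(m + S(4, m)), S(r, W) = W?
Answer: 346974028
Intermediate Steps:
v(m) = 2*m*(21 + m) (v(m) = (m + 21)*(m + m) = (21 + m)*(2*m) = 2*m*(21 + m))
(1737 + (L - 1459))*(-44520 + v(113)) = (1737 + (-24651 - 1459))*(-44520 + 2*113*(21 + 113)) = (1737 - 26110)*(-44520 + 2*113*134) = -24373*(-44520 + 30284) = -24373*(-14236) = 346974028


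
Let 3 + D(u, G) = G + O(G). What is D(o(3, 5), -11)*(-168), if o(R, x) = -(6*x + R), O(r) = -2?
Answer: 2688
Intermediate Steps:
o(R, x) = -R - 6*x (o(R, x) = -(R + 6*x) = -R - 6*x)
D(u, G) = -5 + G (D(u, G) = -3 + (G - 2) = -3 + (-2 + G) = -5 + G)
D(o(3, 5), -11)*(-168) = (-5 - 11)*(-168) = -16*(-168) = 2688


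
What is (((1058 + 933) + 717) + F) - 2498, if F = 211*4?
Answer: 1054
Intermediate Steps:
F = 844
(((1058 + 933) + 717) + F) - 2498 = (((1058 + 933) + 717) + 844) - 2498 = ((1991 + 717) + 844) - 2498 = (2708 + 844) - 2498 = 3552 - 2498 = 1054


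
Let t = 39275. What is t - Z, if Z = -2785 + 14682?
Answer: 27378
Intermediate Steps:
Z = 11897
t - Z = 39275 - 1*11897 = 39275 - 11897 = 27378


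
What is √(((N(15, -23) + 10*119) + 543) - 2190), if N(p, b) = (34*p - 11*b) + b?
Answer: √283 ≈ 16.823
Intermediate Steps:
N(p, b) = -10*b + 34*p (N(p, b) = (-11*b + 34*p) + b = -10*b + 34*p)
√(((N(15, -23) + 10*119) + 543) - 2190) = √((((-10*(-23) + 34*15) + 10*119) + 543) - 2190) = √((((230 + 510) + 1190) + 543) - 2190) = √(((740 + 1190) + 543) - 2190) = √((1930 + 543) - 2190) = √(2473 - 2190) = √283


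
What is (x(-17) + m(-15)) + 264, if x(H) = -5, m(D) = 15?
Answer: 274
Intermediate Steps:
(x(-17) + m(-15)) + 264 = (-5 + 15) + 264 = 10 + 264 = 274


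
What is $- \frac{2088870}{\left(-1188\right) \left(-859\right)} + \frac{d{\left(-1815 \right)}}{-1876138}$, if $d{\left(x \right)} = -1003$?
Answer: $- \frac{14840851631}{7252211439} \approx -2.0464$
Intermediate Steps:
$- \frac{2088870}{\left(-1188\right) \left(-859\right)} + \frac{d{\left(-1815 \right)}}{-1876138} = - \frac{2088870}{\left(-1188\right) \left(-859\right)} - \frac{1003}{-1876138} = - \frac{2088870}{1020492} - - \frac{1003}{1876138} = \left(-2088870\right) \frac{1}{1020492} + \frac{1003}{1876138} = - \frac{348145}{170082} + \frac{1003}{1876138} = - \frac{14840851631}{7252211439}$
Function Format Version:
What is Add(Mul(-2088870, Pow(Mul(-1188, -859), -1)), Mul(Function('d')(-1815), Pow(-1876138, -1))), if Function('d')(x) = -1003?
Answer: Rational(-14840851631, 7252211439) ≈ -2.0464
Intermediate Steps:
Add(Mul(-2088870, Pow(Mul(-1188, -859), -1)), Mul(Function('d')(-1815), Pow(-1876138, -1))) = Add(Mul(-2088870, Pow(Mul(-1188, -859), -1)), Mul(-1003, Pow(-1876138, -1))) = Add(Mul(-2088870, Pow(1020492, -1)), Mul(-1003, Rational(-1, 1876138))) = Add(Mul(-2088870, Rational(1, 1020492)), Rational(1003, 1876138)) = Add(Rational(-348145, 170082), Rational(1003, 1876138)) = Rational(-14840851631, 7252211439)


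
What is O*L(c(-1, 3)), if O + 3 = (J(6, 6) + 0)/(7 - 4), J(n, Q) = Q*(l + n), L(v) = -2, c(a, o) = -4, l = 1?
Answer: -22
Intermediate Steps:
J(n, Q) = Q*(1 + n)
O = 11 (O = -3 + (6*(1 + 6) + 0)/(7 - 4) = -3 + (6*7 + 0)/3 = -3 + (42 + 0)*(1/3) = -3 + 42*(1/3) = -3 + 14 = 11)
O*L(c(-1, 3)) = 11*(-2) = -22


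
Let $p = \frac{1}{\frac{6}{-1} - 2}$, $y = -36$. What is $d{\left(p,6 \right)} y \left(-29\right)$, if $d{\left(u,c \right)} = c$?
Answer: $6264$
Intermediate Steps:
$p = - \frac{1}{8}$ ($p = \frac{1}{6 \left(-1\right) - 2} = \frac{1}{-6 - 2} = \frac{1}{-8} = - \frac{1}{8} \approx -0.125$)
$d{\left(p,6 \right)} y \left(-29\right) = 6 \left(-36\right) \left(-29\right) = \left(-216\right) \left(-29\right) = 6264$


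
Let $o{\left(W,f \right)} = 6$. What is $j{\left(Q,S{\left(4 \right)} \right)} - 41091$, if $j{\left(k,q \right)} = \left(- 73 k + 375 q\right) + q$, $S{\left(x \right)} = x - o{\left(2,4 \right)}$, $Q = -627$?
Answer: $3928$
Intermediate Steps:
$S{\left(x \right)} = -6 + x$ ($S{\left(x \right)} = x - 6 = -6 + x$)
$j{\left(k,q \right)} = - 73 k + 376 q$
$j{\left(Q,S{\left(4 \right)} \right)} - 41091 = \left(\left(-73\right) \left(-627\right) + 376 \left(-6 + 4\right)\right) - 41091 = \left(45771 + 376 \left(-2\right)\right) - 41091 = \left(45771 - 752\right) - 41091 = 45019 - 41091 = 3928$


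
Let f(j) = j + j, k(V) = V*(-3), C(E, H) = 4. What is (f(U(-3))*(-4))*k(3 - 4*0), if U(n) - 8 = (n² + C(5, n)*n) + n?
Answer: 144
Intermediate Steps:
k(V) = -3*V
U(n) = 8 + n² + 5*n (U(n) = 8 + ((n² + 4*n) + n) = 8 + (n² + 5*n) = 8 + n² + 5*n)
f(j) = 2*j
(f(U(-3))*(-4))*k(3 - 4*0) = ((2*(8 + (-3)² + 5*(-3)))*(-4))*(-3*(3 - 4*0)) = ((2*(8 + 9 - 15))*(-4))*(-3*(3 + 0)) = ((2*2)*(-4))*(-3*3) = (4*(-4))*(-9) = -16*(-9) = 144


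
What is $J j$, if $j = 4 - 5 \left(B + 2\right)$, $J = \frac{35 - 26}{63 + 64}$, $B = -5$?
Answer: $\frac{171}{127} \approx 1.3465$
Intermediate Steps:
$J = \frac{9}{127} \approx 0.070866$
$j = 19$ ($j = 4 - 5 \left(-5 + 2\right) = 4 - -15 = 4 + 15 = 19$)
$J j = \frac{9}{127} \cdot 19 = \frac{171}{127}$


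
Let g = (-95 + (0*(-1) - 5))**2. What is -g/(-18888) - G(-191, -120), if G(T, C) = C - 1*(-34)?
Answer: 204296/2361 ≈ 86.529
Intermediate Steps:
G(T, C) = 34 + C (G(T, C) = C + 34 = 34 + C)
g = 10000 (g = (-95 + (0 - 5))**2 = (-95 - 5)**2 = (-100)**2 = 10000)
-g/(-18888) - G(-191, -120) = -10000/(-18888) - (34 - 120) = -10000*(-1)/18888 - 1*(-86) = -1*(-1250/2361) + 86 = 1250/2361 + 86 = 204296/2361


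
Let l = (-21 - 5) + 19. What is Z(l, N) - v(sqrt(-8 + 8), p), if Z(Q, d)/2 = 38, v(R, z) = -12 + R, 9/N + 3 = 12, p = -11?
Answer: 88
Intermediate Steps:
N = 1 (N = 9/(-3 + 12) = 9/9 = 9*(1/9) = 1)
l = -7 (l = -26 + 19 = -7)
Z(Q, d) = 76 (Z(Q, d) = 2*38 = 76)
Z(l, N) - v(sqrt(-8 + 8), p) = 76 - (-12 + sqrt(-8 + 8)) = 76 - (-12 + sqrt(0)) = 76 - (-12 + 0) = 76 - 1*(-12) = 76 + 12 = 88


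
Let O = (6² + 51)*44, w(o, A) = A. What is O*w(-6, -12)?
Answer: -45936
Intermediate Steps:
O = 3828 (O = (36 + 51)*44 = 87*44 = 3828)
O*w(-6, -12) = 3828*(-12) = -45936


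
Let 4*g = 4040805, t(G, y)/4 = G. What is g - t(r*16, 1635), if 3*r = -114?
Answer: 4050533/4 ≈ 1.0126e+6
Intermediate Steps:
r = -38 (r = (⅓)*(-114) = -38)
t(G, y) = 4*G
g = 4040805/4 (g = (¼)*4040805 = 4040805/4 ≈ 1.0102e+6)
g - t(r*16, 1635) = 4040805/4 - 4*(-38*16) = 4040805/4 - 4*(-608) = 4040805/4 - 1*(-2432) = 4040805/4 + 2432 = 4050533/4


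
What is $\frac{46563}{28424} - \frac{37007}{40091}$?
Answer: $\frac{4357595}{6093832} \approx 0.71508$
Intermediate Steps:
$\frac{46563}{28424} - \frac{37007}{40091} = 46563 \cdot \frac{1}{28424} - \frac{37007}{40091} = \frac{249}{152} - \frac{37007}{40091} = \frac{4357595}{6093832}$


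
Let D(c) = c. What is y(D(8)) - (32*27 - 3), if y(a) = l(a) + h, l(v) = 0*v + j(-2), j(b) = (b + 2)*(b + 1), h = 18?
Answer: -843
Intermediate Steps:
j(b) = (1 + b)*(2 + b) (j(b) = (2 + b)*(1 + b) = (1 + b)*(2 + b))
l(v) = 0 (l(v) = 0*v + (2 + (-2)² + 3*(-2)) = 0 + (2 + 4 - 6) = 0 + 0 = 0)
y(a) = 18 (y(a) = 0 + 18 = 18)
y(D(8)) - (32*27 - 3) = 18 - (32*27 - 3) = 18 - (864 - 3) = 18 - 1*861 = 18 - 861 = -843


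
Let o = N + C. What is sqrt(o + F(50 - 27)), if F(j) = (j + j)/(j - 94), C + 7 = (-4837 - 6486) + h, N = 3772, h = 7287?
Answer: 3*I*sqrt(152153)/71 ≈ 16.482*I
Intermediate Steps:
C = -4043 (C = -7 + ((-4837 - 6486) + 7287) = -7 + (-11323 + 7287) = -7 - 4036 = -4043)
F(j) = 2*j/(-94 + j) (F(j) = (2*j)/(-94 + j) = 2*j/(-94 + j))
o = -271 (o = 3772 - 4043 = -271)
sqrt(o + F(50 - 27)) = sqrt(-271 + 2*(50 - 27)/(-94 + (50 - 27))) = sqrt(-271 + 2*23/(-94 + 23)) = sqrt(-271 + 2*23/(-71)) = sqrt(-271 + 2*23*(-1/71)) = sqrt(-271 - 46/71) = sqrt(-19287/71) = 3*I*sqrt(152153)/71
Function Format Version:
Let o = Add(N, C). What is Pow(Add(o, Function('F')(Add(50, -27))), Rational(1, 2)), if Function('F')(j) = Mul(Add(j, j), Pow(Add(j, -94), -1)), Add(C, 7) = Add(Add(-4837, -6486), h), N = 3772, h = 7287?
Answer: Mul(Rational(3, 71), I, Pow(152153, Rational(1, 2))) ≈ Mul(16.482, I)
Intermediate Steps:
C = -4043 (C = Add(-7, Add(Add(-4837, -6486), 7287)) = Add(-7, Add(-11323, 7287)) = Add(-7, -4036) = -4043)
Function('F')(j) = Mul(2, j, Pow(Add(-94, j), -1)) (Function('F')(j) = Mul(Mul(2, j), Pow(Add(-94, j), -1)) = Mul(2, j, Pow(Add(-94, j), -1)))
o = -271 (o = Add(3772, -4043) = -271)
Pow(Add(o, Function('F')(Add(50, -27))), Rational(1, 2)) = Pow(Add(-271, Mul(2, Add(50, -27), Pow(Add(-94, Add(50, -27)), -1))), Rational(1, 2)) = Pow(Add(-271, Mul(2, 23, Pow(Add(-94, 23), -1))), Rational(1, 2)) = Pow(Add(-271, Mul(2, 23, Pow(-71, -1))), Rational(1, 2)) = Pow(Add(-271, Mul(2, 23, Rational(-1, 71))), Rational(1, 2)) = Pow(Add(-271, Rational(-46, 71)), Rational(1, 2)) = Pow(Rational(-19287, 71), Rational(1, 2)) = Mul(Rational(3, 71), I, Pow(152153, Rational(1, 2)))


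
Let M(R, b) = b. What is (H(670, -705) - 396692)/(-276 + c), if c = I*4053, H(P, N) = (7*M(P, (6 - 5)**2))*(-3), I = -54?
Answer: 396713/219138 ≈ 1.8103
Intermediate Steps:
H(P, N) = -21 (H(P, N) = (7*(6 - 5)**2)*(-3) = (7*1**2)*(-3) = (7*1)*(-3) = 7*(-3) = -21)
c = -218862 (c = -54*4053 = -218862)
(H(670, -705) - 396692)/(-276 + c) = (-21 - 396692)/(-276 - 218862) = -396713/(-219138) = -396713*(-1/219138) = 396713/219138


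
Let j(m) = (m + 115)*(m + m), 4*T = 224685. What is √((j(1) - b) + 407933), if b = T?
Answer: 5*√56319/2 ≈ 593.29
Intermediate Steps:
T = 224685/4 (T = (¼)*224685 = 224685/4 ≈ 56171.)
b = 224685/4 ≈ 56171.
j(m) = 2*m*(115 + m) (j(m) = (115 + m)*(2*m) = 2*m*(115 + m))
√((j(1) - b) + 407933) = √((2*1*(115 + 1) - 1*224685/4) + 407933) = √((2*1*116 - 224685/4) + 407933) = √((232 - 224685/4) + 407933) = √(-223757/4 + 407933) = √(1407975/4) = 5*√56319/2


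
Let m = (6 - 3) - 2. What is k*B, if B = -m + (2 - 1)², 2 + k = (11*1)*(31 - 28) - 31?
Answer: 0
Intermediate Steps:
m = 1 (m = 3 - 2 = 1)
k = 0 (k = -2 + ((11*1)*(31 - 28) - 31) = -2 + (11*3 - 31) = -2 + (33 - 31) = -2 + 2 = 0)
B = 0 (B = -1*1 + (2 - 1)² = -1 + 1² = -1 + 1 = 0)
k*B = 0*0 = 0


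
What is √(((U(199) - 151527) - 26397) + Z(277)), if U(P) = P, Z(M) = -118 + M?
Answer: I*√177566 ≈ 421.39*I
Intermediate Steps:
√(((U(199) - 151527) - 26397) + Z(277)) = √(((199 - 151527) - 26397) + (-118 + 277)) = √((-151328 - 26397) + 159) = √(-177725 + 159) = √(-177566) = I*√177566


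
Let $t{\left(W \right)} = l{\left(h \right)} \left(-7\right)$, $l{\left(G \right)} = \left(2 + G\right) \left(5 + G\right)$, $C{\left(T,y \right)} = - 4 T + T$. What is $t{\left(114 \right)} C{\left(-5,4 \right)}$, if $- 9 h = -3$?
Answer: $- \frac{3920}{3} \approx -1306.7$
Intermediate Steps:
$h = \frac{1}{3}$ ($h = \left(- \frac{1}{9}\right) \left(-3\right) = \frac{1}{3} \approx 0.33333$)
$C{\left(T,y \right)} = - 3 T$
$t{\left(W \right)} = - \frac{784}{9}$ ($t{\left(W \right)} = \left(10 + \left(\frac{1}{3}\right)^{2} + 7 \cdot \frac{1}{3}\right) \left(-7\right) = \left(10 + \frac{1}{9} + \frac{7}{3}\right) \left(-7\right) = \frac{112}{9} \left(-7\right) = - \frac{784}{9}$)
$t{\left(114 \right)} C{\left(-5,4 \right)} = - \frac{784 \left(\left(-3\right) \left(-5\right)\right)}{9} = \left(- \frac{784}{9}\right) 15 = - \frac{3920}{3}$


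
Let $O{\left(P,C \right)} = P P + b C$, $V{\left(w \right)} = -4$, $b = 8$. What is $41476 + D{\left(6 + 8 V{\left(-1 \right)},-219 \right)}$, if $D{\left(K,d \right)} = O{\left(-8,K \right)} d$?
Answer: $73012$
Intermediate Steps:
$O{\left(P,C \right)} = P^{2} + 8 C$ ($O{\left(P,C \right)} = P P + 8 C = P^{2} + 8 C$)
$D{\left(K,d \right)} = d \left(64 + 8 K\right)$ ($D{\left(K,d \right)} = \left(\left(-8\right)^{2} + 8 K\right) d = \left(64 + 8 K\right) d = d \left(64 + 8 K\right)$)
$41476 + D{\left(6 + 8 V{\left(-1 \right)},-219 \right)} = 41476 + 8 \left(-219\right) \left(8 + \left(6 + 8 \left(-4\right)\right)\right) = 41476 + 8 \left(-219\right) \left(8 + \left(6 - 32\right)\right) = 41476 + 8 \left(-219\right) \left(8 - 26\right) = 41476 + 8 \left(-219\right) \left(-18\right) = 41476 + 31536 = 73012$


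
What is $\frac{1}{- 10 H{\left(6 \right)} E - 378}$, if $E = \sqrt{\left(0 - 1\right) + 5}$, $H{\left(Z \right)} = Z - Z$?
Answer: $- \frac{1}{378} \approx -0.0026455$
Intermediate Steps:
$H{\left(Z \right)} = 0$
$E = 2$ ($E = \sqrt{-1 + 5} = \sqrt{4} = 2$)
$\frac{1}{- 10 H{\left(6 \right)} E - 378} = \frac{1}{\left(-10\right) 0 \cdot 2 - 378} = \frac{1}{0 \cdot 2 - 378} = \frac{1}{0 - 378} = \frac{1}{-378} = - \frac{1}{378}$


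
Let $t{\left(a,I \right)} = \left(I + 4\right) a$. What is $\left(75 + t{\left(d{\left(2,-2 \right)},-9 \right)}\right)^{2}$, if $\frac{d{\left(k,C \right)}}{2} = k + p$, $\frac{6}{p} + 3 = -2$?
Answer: $4489$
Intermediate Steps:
$p = - \frac{6}{5}$ ($p = \frac{6}{-3 - 2} = \frac{6}{-5} = 6 \left(- \frac{1}{5}\right) = - \frac{6}{5} \approx -1.2$)
$d{\left(k,C \right)} = - \frac{12}{5} + 2 k$ ($d{\left(k,C \right)} = 2 \left(k - \frac{6}{5}\right) = 2 \left(- \frac{6}{5} + k\right) = - \frac{12}{5} + 2 k$)
$t{\left(a,I \right)} = a \left(4 + I\right)$ ($t{\left(a,I \right)} = \left(4 + I\right) a = a \left(4 + I\right)$)
$\left(75 + t{\left(d{\left(2,-2 \right)},-9 \right)}\right)^{2} = \left(75 + \left(- \frac{12}{5} + 2 \cdot 2\right) \left(4 - 9\right)\right)^{2} = \left(75 + \left(- \frac{12}{5} + 4\right) \left(-5\right)\right)^{2} = \left(75 + \frac{8}{5} \left(-5\right)\right)^{2} = \left(75 - 8\right)^{2} = 67^{2} = 4489$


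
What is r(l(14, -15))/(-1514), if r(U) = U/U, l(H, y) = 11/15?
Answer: -1/1514 ≈ -0.00066050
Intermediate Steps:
l(H, y) = 11/15 (l(H, y) = 11*(1/15) = 11/15)
r(U) = 1
r(l(14, -15))/(-1514) = 1/(-1514) = 1*(-1/1514) = -1/1514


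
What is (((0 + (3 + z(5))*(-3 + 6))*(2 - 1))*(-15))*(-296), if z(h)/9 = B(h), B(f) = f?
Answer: 639360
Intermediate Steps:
z(h) = 9*h
(((0 + (3 + z(5))*(-3 + 6))*(2 - 1))*(-15))*(-296) = (((0 + (3 + 9*5)*(-3 + 6))*(2 - 1))*(-15))*(-296) = (((0 + (3 + 45)*3)*1)*(-15))*(-296) = (((0 + 48*3)*1)*(-15))*(-296) = (((0 + 144)*1)*(-15))*(-296) = ((144*1)*(-15))*(-296) = (144*(-15))*(-296) = -2160*(-296) = 639360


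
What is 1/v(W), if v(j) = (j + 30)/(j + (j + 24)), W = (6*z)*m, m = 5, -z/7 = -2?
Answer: 48/25 ≈ 1.9200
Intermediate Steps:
z = 14 (z = -7*(-2) = 14)
W = 420 (W = (6*14)*5 = 84*5 = 420)
v(j) = (30 + j)/(24 + 2*j) (v(j) = (30 + j)/(j + (24 + j)) = (30 + j)/(24 + 2*j))
1/v(W) = 1/((30 + 420)/(2*(12 + 420))) = 1/((½)*450/432) = 1/((½)*(1/432)*450) = 1/(25/48) = 48/25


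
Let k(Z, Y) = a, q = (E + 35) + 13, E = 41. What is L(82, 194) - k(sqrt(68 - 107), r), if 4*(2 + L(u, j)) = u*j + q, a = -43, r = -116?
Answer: 16161/4 ≈ 4040.3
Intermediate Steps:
q = 89 (q = (41 + 35) + 13 = 76 + 13 = 89)
L(u, j) = 81/4 + j*u/4 (L(u, j) = -2 + (u*j + 89)/4 = -2 + (j*u + 89)/4 = -2 + (89 + j*u)/4 = -2 + (89/4 + j*u/4) = 81/4 + j*u/4)
k(Z, Y) = -43
L(82, 194) - k(sqrt(68 - 107), r) = (81/4 + (1/4)*194*82) - 1*(-43) = (81/4 + 3977) + 43 = 15989/4 + 43 = 16161/4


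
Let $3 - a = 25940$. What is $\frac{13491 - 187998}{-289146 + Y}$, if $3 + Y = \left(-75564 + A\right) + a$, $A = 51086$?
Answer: $\frac{58169}{113188} \approx 0.51392$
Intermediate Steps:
$a = -25937$ ($a = 3 - 25940 = -25937$)
$Y = -50418$ ($Y = -3 + \left(\left(-75564 + 51086\right) - 25937\right) = -3 - 50415 = -50418$)
$\frac{13491 - 187998}{-289146 + Y} = \frac{13491 - 187998}{-289146 - 50418} = - \frac{174507}{-339564} = \left(-174507\right) \left(- \frac{1}{339564}\right) = \frac{58169}{113188}$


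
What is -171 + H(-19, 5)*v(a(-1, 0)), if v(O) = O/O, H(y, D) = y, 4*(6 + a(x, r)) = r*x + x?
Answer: -190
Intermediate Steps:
a(x, r) = -6 + x/4 + r*x/4 (a(x, r) = -6 + (r*x + x)/4 = -6 + (x + r*x)/4 = -6 + (x/4 + r*x/4) = -6 + x/4 + r*x/4)
v(O) = 1
-171 + H(-19, 5)*v(a(-1, 0)) = -171 - 19*1 = -171 - 19 = -190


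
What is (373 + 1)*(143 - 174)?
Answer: -11594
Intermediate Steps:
(373 + 1)*(143 - 174) = 374*(-31) = -11594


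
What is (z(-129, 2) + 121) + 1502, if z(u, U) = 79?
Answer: 1702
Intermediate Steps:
(z(-129, 2) + 121) + 1502 = (79 + 121) + 1502 = 200 + 1502 = 1702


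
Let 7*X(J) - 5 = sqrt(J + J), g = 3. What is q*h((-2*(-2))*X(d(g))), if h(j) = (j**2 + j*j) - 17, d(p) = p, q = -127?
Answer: -20193/49 - 40640*sqrt(6)/49 ≈ -2443.7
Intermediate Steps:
X(J) = 5/7 + sqrt(2)*sqrt(J)/7 (X(J) = 5/7 + sqrt(J + J)/7 = 5/7 + sqrt(2*J)/7 = 5/7 + (sqrt(2)*sqrt(J))/7 = 5/7 + sqrt(2)*sqrt(J)/7)
h(j) = -17 + 2*j**2 (h(j) = (j**2 + j**2) - 17 = 2*j**2 - 17 = -17 + 2*j**2)
q*h((-2*(-2))*X(d(g))) = -127*(-17 + 2*((-2*(-2))*(5/7 + sqrt(2)*sqrt(3)/7))**2) = -127*(-17 + 2*(4*(5/7 + sqrt(6)/7))**2) = -127*(-17 + 2*(20/7 + 4*sqrt(6)/7)**2) = 2159 - 254*(20/7 + 4*sqrt(6)/7)**2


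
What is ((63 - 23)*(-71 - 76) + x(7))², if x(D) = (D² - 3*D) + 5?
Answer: 34187409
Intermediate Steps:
x(D) = 5 + D² - 3*D
((63 - 23)*(-71 - 76) + x(7))² = ((63 - 23)*(-71 - 76) + (5 + 7² - 3*7))² = (40*(-147) + (5 + 49 - 21))² = (-5880 + 33)² = (-5847)² = 34187409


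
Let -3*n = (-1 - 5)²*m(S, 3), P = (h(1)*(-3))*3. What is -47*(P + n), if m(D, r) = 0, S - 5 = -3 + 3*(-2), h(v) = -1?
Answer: -423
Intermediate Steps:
S = -4 (S = 5 + (-3 + 3*(-2)) = 5 + (-3 - 6) = 5 - 9 = -4)
P = 9 (P = -1*(-3)*3 = 3*3 = 9)
n = 0 (n = -(-1 - 5)²*0/3 = -(-6)²*0/3 = -12*0 = -⅓*0 = 0)
-47*(P + n) = -47*(9 + 0) = -47*9 = -423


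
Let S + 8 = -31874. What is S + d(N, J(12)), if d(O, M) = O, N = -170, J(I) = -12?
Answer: -32052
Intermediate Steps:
S = -31882 (S = -8 - 31874 = -31882)
S + d(N, J(12)) = -31882 - 170 = -32052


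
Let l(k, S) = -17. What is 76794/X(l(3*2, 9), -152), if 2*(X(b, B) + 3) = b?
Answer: -153588/23 ≈ -6677.7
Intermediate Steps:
X(b, B) = -3 + b/2
76794/X(l(3*2, 9), -152) = 76794/(-3 + (½)*(-17)) = 76794/(-3 - 17/2) = 76794/(-23/2) = 76794*(-2/23) = -153588/23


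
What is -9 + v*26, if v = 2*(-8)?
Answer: -425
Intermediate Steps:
v = -16
-9 + v*26 = -9 - 16*26 = -9 - 416 = -425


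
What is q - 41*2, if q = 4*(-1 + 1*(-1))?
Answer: -90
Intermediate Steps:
q = -8 (q = 4*(-1 - 1) = 4*(-2) = -8)
q - 41*2 = -8 - 41*2 = -8 - 82 = -90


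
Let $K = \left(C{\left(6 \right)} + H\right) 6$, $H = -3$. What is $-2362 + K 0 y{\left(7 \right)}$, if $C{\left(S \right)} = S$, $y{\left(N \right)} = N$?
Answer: $-2362$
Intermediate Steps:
$K = 18$ ($K = \left(6 - 3\right) 6 = 3 \cdot 6 = 18$)
$-2362 + K 0 y{\left(7 \right)} = -2362 + 18 \cdot 0 \cdot 7 = -2362 + 0 \cdot 7 = -2362 + 0 = -2362$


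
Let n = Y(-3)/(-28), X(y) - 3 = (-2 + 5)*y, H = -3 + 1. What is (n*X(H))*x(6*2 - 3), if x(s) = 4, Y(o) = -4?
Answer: -12/7 ≈ -1.7143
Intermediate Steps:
H = -2
X(y) = 3 + 3*y (X(y) = 3 + (-2 + 5)*y = 3 + 3*y)
n = ⅐ (n = -4/(-28) = -4*(-1/28) = ⅐ ≈ 0.14286)
(n*X(H))*x(6*2 - 3) = ((3 + 3*(-2))/7)*4 = ((3 - 6)/7)*4 = ((⅐)*(-3))*4 = -3/7*4 = -12/7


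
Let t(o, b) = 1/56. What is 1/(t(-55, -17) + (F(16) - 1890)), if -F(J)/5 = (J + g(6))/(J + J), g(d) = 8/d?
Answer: -42/79493 ≈ -0.00052835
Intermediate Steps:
t(o, b) = 1/56
F(J) = -5*(4/3 + J)/(2*J) (F(J) = -5*(J + 8/6)/(J + J) = -5*(J + 8*(⅙))/(2*J) = -5*(J + 4/3)*1/(2*J) = -5*(4/3 + J)*1/(2*J) = -5*(4/3 + J)/(2*J))
1/(t(-55, -17) + (F(16) - 1890)) = 1/(1/56 + ((⅚)*(-4 - 3*16)/16 - 1890)) = 1/(1/56 + ((⅚)*(1/16)*(-4 - 48) - 1890)) = 1/(1/56 + ((⅚)*(1/16)*(-52) - 1890)) = 1/(1/56 + (-65/24 - 1890)) = 1/(1/56 - 45425/24) = 1/(-79493/42) = -42/79493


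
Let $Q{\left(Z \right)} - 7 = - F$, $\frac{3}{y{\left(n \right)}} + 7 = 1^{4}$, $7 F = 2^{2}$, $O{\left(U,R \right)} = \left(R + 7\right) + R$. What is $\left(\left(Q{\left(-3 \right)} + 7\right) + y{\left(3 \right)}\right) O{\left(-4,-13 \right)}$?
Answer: $- \frac{3439}{14} \approx -245.64$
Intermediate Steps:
$O{\left(U,R \right)} = 7 + 2 R$ ($O{\left(U,R \right)} = \left(7 + R\right) + R = 7 + 2 R$)
$F = \frac{4}{7}$ ($F = \frac{2^{2}}{7} = \frac{1}{7} \cdot 4 = \frac{4}{7} \approx 0.57143$)
$y{\left(n \right)} = - \frac{1}{2}$ ($y{\left(n \right)} = \frac{3}{-7 + 1^{4}} = \frac{3}{-7 + 1} = \frac{3}{-6} = 3 \left(- \frac{1}{6}\right) = - \frac{1}{2}$)
$Q{\left(Z \right)} = \frac{45}{7}$ ($Q{\left(Z \right)} = 7 - \frac{4}{7} = \frac{45}{7}$)
$\left(\left(Q{\left(-3 \right)} + 7\right) + y{\left(3 \right)}\right) O{\left(-4,-13 \right)} = \left(\left(\frac{45}{7} + 7\right) - \frac{1}{2}\right) \left(7 + 2 \left(-13\right)\right) = \left(\frac{94}{7} - \frac{1}{2}\right) \left(7 - 26\right) = \frac{181}{14} \left(-19\right) = - \frac{3439}{14}$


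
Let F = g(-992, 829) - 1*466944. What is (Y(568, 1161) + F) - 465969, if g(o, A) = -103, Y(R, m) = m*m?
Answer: 414905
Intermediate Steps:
Y(R, m) = m²
F = -467047 (F = -103 - 1*466944 = -103 - 466944 = -467047)
(Y(568, 1161) + F) - 465969 = (1161² - 467047) - 465969 = (1347921 - 467047) - 465969 = 880874 - 465969 = 414905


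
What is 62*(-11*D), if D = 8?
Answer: -5456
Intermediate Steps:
62*(-11*D) = 62*(-11*8) = 62*(-88) = -5456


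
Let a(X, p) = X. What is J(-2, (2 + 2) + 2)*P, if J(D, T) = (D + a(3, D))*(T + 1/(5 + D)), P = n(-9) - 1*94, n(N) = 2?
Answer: -1748/3 ≈ -582.67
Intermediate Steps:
P = -92 (P = 2 - 1*94 = 2 - 94 = -92)
J(D, T) = (3 + D)*(T + 1/(5 + D)) (J(D, T) = (D + 3)*(T + 1/(5 + D)) = (3 + D)*(T + 1/(5 + D)))
J(-2, (2 + 2) + 2)*P = ((3 - 2 + 15*((2 + 2) + 2) + ((2 + 2) + 2)*(-2)² + 8*(-2)*((2 + 2) + 2))/(5 - 2))*(-92) = ((3 - 2 + 15*(4 + 2) + (4 + 2)*4 + 8*(-2)*(4 + 2))/3)*(-92) = ((3 - 2 + 15*6 + 6*4 + 8*(-2)*6)/3)*(-92) = ((3 - 2 + 90 + 24 - 96)/3)*(-92) = ((⅓)*19)*(-92) = (19/3)*(-92) = -1748/3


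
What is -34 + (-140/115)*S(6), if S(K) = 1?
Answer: -810/23 ≈ -35.217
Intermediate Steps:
-34 + (-140/115)*S(6) = -34 - 140/115*1 = -34 - 140*1/115*1 = -34 - 28/23*1 = -34 - 28/23 = -810/23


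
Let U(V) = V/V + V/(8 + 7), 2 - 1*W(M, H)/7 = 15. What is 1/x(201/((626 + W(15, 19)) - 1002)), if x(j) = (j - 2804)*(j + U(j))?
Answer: -1090445/1654111947 ≈ -0.00065923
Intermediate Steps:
W(M, H) = -91 (W(M, H) = 14 - 7*15 = 14 - 105 = -91)
U(V) = 1 + V/15
x(j) = (1 + 16*j/15)*(-2804 + j) (x(j) = (j - 2804)*(j + (1 + j/15)) = (-2804 + j)*(1 + 16*j/15) = (1 + 16*j/15)*(-2804 + j))
1/x(201/((626 + W(15, 19)) - 1002)) = 1/(-2804 - 3004883/(5*((626 - 91) - 1002)) + 16*(201/((626 - 91) - 1002))**2/15) = 1/(-2804 - 3004883/(5*(535 - 1002)) + 16*(201/(535 - 1002))**2/15) = 1/(-2804 - 3004883/(5*(-467)) + 16*(201/(-467))**2/15) = 1/(-2804 - 3004883*(-1)/(5*467) + 16*(201*(-1/467))**2/15) = 1/(-2804 - 44849/15*(-201/467) + 16*(-201/467)**2/15) = 1/(-2804 + 3004883/2335 + (16/15)*(40401/218089)) = 1/(-2804 + 3004883/2335 + 215472/1090445) = 1/(-1654111947/1090445) = -1090445/1654111947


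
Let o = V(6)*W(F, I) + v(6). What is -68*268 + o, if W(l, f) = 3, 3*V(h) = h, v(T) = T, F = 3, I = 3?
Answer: -18212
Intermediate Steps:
V(h) = h/3
o = 12 (o = ((⅓)*6)*3 + 6 = 2*3 + 6 = 6 + 6 = 12)
-68*268 + o = -68*268 + 12 = -18224 + 12 = -18212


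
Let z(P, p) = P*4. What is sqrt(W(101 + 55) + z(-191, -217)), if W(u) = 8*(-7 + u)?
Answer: 2*sqrt(107) ≈ 20.688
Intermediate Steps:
W(u) = -56 + 8*u
z(P, p) = 4*P
sqrt(W(101 + 55) + z(-191, -217)) = sqrt((-56 + 8*(101 + 55)) + 4*(-191)) = sqrt((-56 + 8*156) - 764) = sqrt((-56 + 1248) - 764) = sqrt(1192 - 764) = sqrt(428) = 2*sqrt(107)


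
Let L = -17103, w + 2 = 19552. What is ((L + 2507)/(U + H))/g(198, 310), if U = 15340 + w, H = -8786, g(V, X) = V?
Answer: -3649/1292148 ≈ -0.0028240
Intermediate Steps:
w = 19550 (w = -2 + 19552 = 19550)
U = 34890 (U = 15340 + 19550 = 34890)
((L + 2507)/(U + H))/g(198, 310) = ((-17103 + 2507)/(34890 - 8786))/198 = -14596/26104*(1/198) = -14596*1/26104*(1/198) = -3649/6526*1/198 = -3649/1292148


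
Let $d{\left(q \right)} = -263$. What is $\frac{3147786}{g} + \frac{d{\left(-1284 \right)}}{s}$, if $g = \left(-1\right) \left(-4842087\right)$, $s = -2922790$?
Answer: $\frac{3067196970607}{4717467820910} \approx 0.65018$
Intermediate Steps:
$g = 4842087$
$\frac{3147786}{g} + \frac{d{\left(-1284 \right)}}{s} = \frac{3147786}{4842087} - \frac{263}{-2922790} = 3147786 \cdot \frac{1}{4842087} - - \frac{263}{2922790} = \frac{1049262}{1614029} + \frac{263}{2922790} = \frac{3067196970607}{4717467820910}$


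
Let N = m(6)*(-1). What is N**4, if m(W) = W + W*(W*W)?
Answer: 2428912656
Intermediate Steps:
m(W) = W + W**3 (m(W) = W + W*W**2 = W + W**3)
N = -222 (N = (6 + 6**3)*(-1) = (6 + 216)*(-1) = 222*(-1) = -222)
N**4 = (-222)**4 = 2428912656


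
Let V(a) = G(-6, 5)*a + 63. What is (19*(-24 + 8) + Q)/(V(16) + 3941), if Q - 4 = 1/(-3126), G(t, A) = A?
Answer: -937801/12766584 ≈ -0.073457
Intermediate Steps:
V(a) = 63 + 5*a (V(a) = 5*a + 63 = 63 + 5*a)
Q = 12503/3126 (Q = 4 + 1/(-3126) = 4 - 1/3126 = 12503/3126 ≈ 3.9997)
(19*(-24 + 8) + Q)/(V(16) + 3941) = (19*(-24 + 8) + 12503/3126)/((63 + 5*16) + 3941) = (19*(-16) + 12503/3126)/((63 + 80) + 3941) = (-304 + 12503/3126)/(143 + 3941) = -937801/3126/4084 = -937801/3126*1/4084 = -937801/12766584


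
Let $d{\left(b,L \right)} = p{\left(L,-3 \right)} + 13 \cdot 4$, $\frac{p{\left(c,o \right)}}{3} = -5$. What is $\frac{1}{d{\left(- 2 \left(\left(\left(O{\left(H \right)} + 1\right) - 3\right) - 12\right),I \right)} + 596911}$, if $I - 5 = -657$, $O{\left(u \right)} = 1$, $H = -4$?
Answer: $\frac{1}{596948} \approx 1.6752 \cdot 10^{-6}$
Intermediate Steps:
$p{\left(c,o \right)} = -15$ ($p{\left(c,o \right)} = 3 \left(-5\right) = -15$)
$I = -652$ ($I = 5 - 657 = -652$)
$d{\left(b,L \right)} = 37$ ($d{\left(b,L \right)} = -15 + 13 \cdot 4 = -15 + 52 = 37$)
$\frac{1}{d{\left(- 2 \left(\left(\left(O{\left(H \right)} + 1\right) - 3\right) - 12\right),I \right)} + 596911} = \frac{1}{37 + 596911} = \frac{1}{596948}$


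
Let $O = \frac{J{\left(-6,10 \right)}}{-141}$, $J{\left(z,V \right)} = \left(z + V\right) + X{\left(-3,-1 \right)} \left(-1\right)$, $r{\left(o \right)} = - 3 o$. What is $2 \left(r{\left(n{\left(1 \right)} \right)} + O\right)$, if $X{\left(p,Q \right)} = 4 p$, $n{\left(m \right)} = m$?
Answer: $- \frac{878}{141} \approx -6.227$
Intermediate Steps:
$J{\left(z,V \right)} = 12 + V + z$ ($J{\left(z,V \right)} = \left(z + V\right) + 4 \left(-3\right) \left(-1\right) = \left(V + z\right) - -12 = \left(V + z\right) + 12 = 12 + V + z$)
$O = - \frac{16}{141}$ ($O = \frac{12 + 10 - 6}{-141} = 16 \left(- \frac{1}{141}\right) = - \frac{16}{141} \approx -0.11348$)
$2 \left(r{\left(n{\left(1 \right)} \right)} + O\right) = 2 \left(\left(-3\right) 1 - \frac{16}{141}\right) = 2 \left(-3 - \frac{16}{141}\right) = 2 \left(- \frac{439}{141}\right) = - \frac{878}{141}$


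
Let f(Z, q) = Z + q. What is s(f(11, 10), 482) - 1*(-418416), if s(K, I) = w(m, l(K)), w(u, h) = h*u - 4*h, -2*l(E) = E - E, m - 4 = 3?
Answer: 418416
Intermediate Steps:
m = 7 (m = 4 + 3 = 7)
l(E) = 0 (l(E) = -(E - E)/2 = -½*0 = 0)
w(u, h) = -4*h + h*u
s(K, I) = 0 (s(K, I) = 0*(-4 + 7) = 0*3 = 0)
s(f(11, 10), 482) - 1*(-418416) = 0 - 1*(-418416) = 0 + 418416 = 418416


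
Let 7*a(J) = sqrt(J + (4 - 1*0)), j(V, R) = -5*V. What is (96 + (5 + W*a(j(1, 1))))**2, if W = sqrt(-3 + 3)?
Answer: 10201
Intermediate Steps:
a(J) = sqrt(4 + J)/7 (a(J) = sqrt(J + (4 - 1*0))/7 = sqrt(J + (4 + 0))/7 = sqrt(J + 4)/7 = sqrt(4 + J)/7)
W = 0 (W = sqrt(0) = 0)
(96 + (5 + W*a(j(1, 1))))**2 = (96 + (5 + 0*(sqrt(4 - 5*1)/7)))**2 = (96 + (5 + 0*(sqrt(4 - 5)/7)))**2 = (96 + (5 + 0*(sqrt(-1)/7)))**2 = (96 + (5 + 0*(I/7)))**2 = (96 + (5 + 0))**2 = (96 + 5)**2 = 101**2 = 10201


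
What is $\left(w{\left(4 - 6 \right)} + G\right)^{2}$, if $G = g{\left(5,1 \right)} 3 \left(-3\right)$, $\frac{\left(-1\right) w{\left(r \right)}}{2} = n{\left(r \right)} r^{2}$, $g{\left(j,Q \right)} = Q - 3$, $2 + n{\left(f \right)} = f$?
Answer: $2500$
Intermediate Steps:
$n{\left(f \right)} = -2 + f$
$g{\left(j,Q \right)} = -3 + Q$
$w{\left(r \right)} = - 2 r^{2} \left(-2 + r\right)$ ($w{\left(r \right)} = - 2 \left(-2 + r\right) r^{2} = - 2 r^{2} \left(-2 + r\right)$)
$G = 18$ ($G = \left(-3 + 1\right) 3 \left(-3\right) = \left(-2\right) \left(-9\right) = 18$)
$\left(w{\left(4 - 6 \right)} + G\right)^{2} = \left(2 \left(4 - 6\right)^{2} \left(2 - \left(4 - 6\right)\right) + 18\right)^{2} = \left(2 \left(-2\right)^{2} \left(2 - -2\right) + 18\right)^{2} = \left(2 \cdot 4 \left(2 + 2\right) + 18\right)^{2} = \left(2 \cdot 4 \cdot 4 + 18\right)^{2} = \left(32 + 18\right)^{2} = 50^{2} = 2500$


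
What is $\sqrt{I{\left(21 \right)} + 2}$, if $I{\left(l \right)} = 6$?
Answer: $2 \sqrt{2} \approx 2.8284$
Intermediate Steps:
$\sqrt{I{\left(21 \right)} + 2} = \sqrt{6 + 2} = \sqrt{8} = 2 \sqrt{2}$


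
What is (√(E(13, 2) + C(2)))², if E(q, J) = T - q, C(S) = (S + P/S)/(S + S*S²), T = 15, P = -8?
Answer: 9/5 ≈ 1.8000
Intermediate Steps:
C(S) = (S - 8/S)/(S + S³) (C(S) = (S - 8/S)/(S + S*S²) = (S - 8/S)/(S + S³))
E(q, J) = 15 - q
(√(E(13, 2) + C(2)))² = (√((15 - 1*13) + (-8 + 2²)/(2² + 2⁴)))² = (√((15 - 13) + (-8 + 4)/(4 + 16)))² = (√(2 - 4/20))² = (√(2 + (1/20)*(-4)))² = (√(2 - ⅕))² = (√(9/5))² = (3*√5/5)² = 9/5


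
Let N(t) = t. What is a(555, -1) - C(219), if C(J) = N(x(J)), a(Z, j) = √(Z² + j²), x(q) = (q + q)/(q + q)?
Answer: -1 + √308026 ≈ 554.00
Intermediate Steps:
x(q) = 1 (x(q) = (2*q)/((2*q)) = (2*q)*(1/(2*q)) = 1)
C(J) = 1
a(555, -1) - C(219) = √(555² + (-1)²) - 1*1 = √(308025 + 1) - 1 = √308026 - 1 = -1 + √308026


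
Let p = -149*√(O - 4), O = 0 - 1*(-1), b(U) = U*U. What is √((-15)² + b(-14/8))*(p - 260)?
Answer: √3649*(-260 - 149*I*√3)/4 ≈ -3926.5 - 3897.4*I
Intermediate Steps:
b(U) = U²
O = 1 (O = 0 + 1 = 1)
p = -149*I*√3 (p = -149*√(1 - 4) = -149*I*√3 ≈ -258.08*I)
√((-15)² + b(-14/8))*(p - 260) = √((-15)² + (-14/8)²)*(-149*I*√3 - 260) = √(225 + (-14*⅛)²)*(-260 - 149*I*√3) = √(225 + (-7/4)²)*(-260 - 149*I*√3) = √(225 + 49/16)*(-260 - 149*I*√3) = √(3649/16)*(-260 - 149*I*√3) = (√3649/4)*(-260 - 149*I*√3) = √3649*(-260 - 149*I*√3)/4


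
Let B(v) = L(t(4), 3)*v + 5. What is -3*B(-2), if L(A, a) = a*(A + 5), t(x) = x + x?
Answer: 219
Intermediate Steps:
t(x) = 2*x
L(A, a) = a*(5 + A)
B(v) = 5 + 39*v (B(v) = (3*(5 + 2*4))*v + 5 = (3*(5 + 8))*v + 5 = (3*13)*v + 5 = 39*v + 5 = 5 + 39*v)
-3*B(-2) = -3*(5 + 39*(-2)) = -3*(5 - 78) = -3*(-73) = 219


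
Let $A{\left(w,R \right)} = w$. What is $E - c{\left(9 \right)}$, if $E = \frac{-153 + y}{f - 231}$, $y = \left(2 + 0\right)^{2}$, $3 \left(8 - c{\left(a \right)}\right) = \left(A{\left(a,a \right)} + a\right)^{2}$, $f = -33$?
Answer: $\frac{26549}{264} \approx 100.56$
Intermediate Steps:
$c{\left(a \right)} = 8 - \frac{4 a^{2}}{3}$ ($c{\left(a \right)} = 8 - \frac{\left(a + a\right)^{2}}{3} = 8 - \frac{\left(2 a\right)^{2}}{3} = 8 - \frac{4 a^{2}}{3}$)
$y = 4$ ($y = 2^{2} = 4$)
$E = \frac{149}{264}$ ($E = \frac{-153 + 4}{-33 - 231} = - \frac{149}{-264} = \left(-149\right) \left(- \frac{1}{264}\right) = \frac{149}{264} \approx 0.56439$)
$E - c{\left(9 \right)} = \frac{149}{264} - \left(8 - \frac{4 \cdot 9^{2}}{3}\right) = \frac{149}{264} - \left(8 - 108\right) = \frac{149}{264} - -100 = \frac{149}{264} + 100 = \frac{26549}{264}$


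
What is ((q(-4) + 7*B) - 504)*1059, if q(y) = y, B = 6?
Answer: -493494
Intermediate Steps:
((q(-4) + 7*B) - 504)*1059 = ((-4 + 7*6) - 504)*1059 = ((-4 + 42) - 504)*1059 = (38 - 504)*1059 = -466*1059 = -493494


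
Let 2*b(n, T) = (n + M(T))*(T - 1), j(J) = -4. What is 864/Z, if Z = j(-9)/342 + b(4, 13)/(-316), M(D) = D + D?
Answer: -11671776/7853 ≈ -1486.3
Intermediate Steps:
M(D) = 2*D
b(n, T) = (-1 + T)*(n + 2*T)/2 (b(n, T) = ((n + 2*T)*(T - 1))/2 = ((n + 2*T)*(-1 + T))/2 = ((-1 + T)*(n + 2*T))/2 = (-1 + T)*(n + 2*T)/2)
Z = -7853/13509 (Z = -4/342 + (13² - 1*13 - ½*4 + (½)*13*4)/(-316) = -4*1/342 + (169 - 13 - 2 + 26)*(-1/316) = -2/171 + 180*(-1/316) = -2/171 - 45/79 = -7853/13509 ≈ -0.58132)
864/Z = 864/(-7853/13509) = 864*(-13509/7853) = -11671776/7853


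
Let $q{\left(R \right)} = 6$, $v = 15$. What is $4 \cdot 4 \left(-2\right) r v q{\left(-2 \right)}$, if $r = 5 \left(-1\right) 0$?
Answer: $0$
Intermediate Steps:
$r = 0$ ($r = \left(-5\right) 0 = 0$)
$4 \cdot 4 \left(-2\right) r v q{\left(-2 \right)} = 4 \cdot 4 \left(-2\right) 0 \cdot 15 \cdot 6 = 4 \left(-8\right) 0 \cdot 15 \cdot 6 = \left(-32\right) 0 \cdot 15 \cdot 6 = 0 \cdot 15 \cdot 6 = 0 \cdot 6 = 0$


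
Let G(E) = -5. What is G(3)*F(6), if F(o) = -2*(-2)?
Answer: -20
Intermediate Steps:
F(o) = 4
G(3)*F(6) = -5*4 = -20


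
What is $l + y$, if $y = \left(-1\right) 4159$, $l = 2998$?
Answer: $-1161$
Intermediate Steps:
$y = -4159$
$l + y = 2998 - 4159 = -1161$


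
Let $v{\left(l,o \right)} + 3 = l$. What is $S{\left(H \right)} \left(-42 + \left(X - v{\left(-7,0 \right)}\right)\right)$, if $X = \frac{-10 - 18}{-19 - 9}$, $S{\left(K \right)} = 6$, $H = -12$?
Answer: $-186$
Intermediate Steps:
$v{\left(l,o \right)} = -3 + l$
$X = 1$ ($X = - \frac{28}{-28} = \left(-28\right) \left(- \frac{1}{28}\right) = 1$)
$S{\left(H \right)} \left(-42 + \left(X - v{\left(-7,0 \right)}\right)\right) = 6 \left(-42 + \left(1 - \left(-3 - 7\right)\right)\right) = 6 \left(-42 + \left(1 - -10\right)\right) = 6 \left(-42 + \left(1 + 10\right)\right) = 6 \left(-42 + 11\right) = 6 \left(-31\right) = -186$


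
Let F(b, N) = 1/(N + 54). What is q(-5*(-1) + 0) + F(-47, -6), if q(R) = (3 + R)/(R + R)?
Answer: 197/240 ≈ 0.82083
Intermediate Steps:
q(R) = (3 + R)/(2*R) (q(R) = (3 + R)/((2*R)) = (3 + R)*(1/(2*R)) = (3 + R)/(2*R))
F(b, N) = 1/(54 + N)
q(-5*(-1) + 0) + F(-47, -6) = (3 + (-5*(-1) + 0))/(2*(-5*(-1) + 0)) + 1/(54 - 6) = (3 + (5 + 0))/(2*(5 + 0)) + 1/48 = (½)*(3 + 5)/5 + 1/48 = (½)*(⅕)*8 + 1/48 = ⅘ + 1/48 = 197/240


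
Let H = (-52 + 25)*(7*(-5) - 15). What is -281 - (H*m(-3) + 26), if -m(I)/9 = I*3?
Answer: -109657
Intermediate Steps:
m(I) = -27*I (m(I) = -9*I*3 = -27*I)
H = 1350 (H = -27*(-35 - 15) = -27*(-50) = 1350)
-281 - (H*m(-3) + 26) = -281 - (1350*(-27*(-3)) + 26) = -281 - (1350*81 + 26) = -281 - (109350 + 26) = -281 - 1*109376 = -281 - 109376 = -109657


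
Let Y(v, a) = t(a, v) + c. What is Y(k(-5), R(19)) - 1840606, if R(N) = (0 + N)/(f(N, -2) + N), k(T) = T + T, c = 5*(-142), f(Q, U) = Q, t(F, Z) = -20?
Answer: -1841336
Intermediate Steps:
c = -710
k(T) = 2*T
R(N) = ½ (R(N) = (0 + N)/(N + N) = N/((2*N)) = N*(1/(2*N)) = ½)
Y(v, a) = -730 (Y(v, a) = -20 - 710 = -730)
Y(k(-5), R(19)) - 1840606 = -730 - 1840606 = -1841336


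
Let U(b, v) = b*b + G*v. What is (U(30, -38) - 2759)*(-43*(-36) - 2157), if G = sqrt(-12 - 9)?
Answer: 1132131 + 23142*I*sqrt(21) ≈ 1.1321e+6 + 1.0605e+5*I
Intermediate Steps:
G = I*sqrt(21) (G = sqrt(-21) = I*sqrt(21) ≈ 4.5826*I)
U(b, v) = b**2 + I*v*sqrt(21) (U(b, v) = b*b + (I*sqrt(21))*v = b**2 + I*v*sqrt(21))
(U(30, -38) - 2759)*(-43*(-36) - 2157) = ((30**2 + I*(-38)*sqrt(21)) - 2759)*(-43*(-36) - 2157) = ((900 - 38*I*sqrt(21)) - 2759)*(1548 - 2157) = (-1859 - 38*I*sqrt(21))*(-609) = 1132131 + 23142*I*sqrt(21)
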